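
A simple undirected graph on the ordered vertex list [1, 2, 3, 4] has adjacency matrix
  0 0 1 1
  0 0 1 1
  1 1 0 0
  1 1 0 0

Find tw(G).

2

A width-2 tree decomposition is:
Bags: B1 = {2, 3, 4}  B2 = {1, 3, 4}
Tree: B1–B2
The largest bag has 3 vertices, giving width 2; this decomposition certifies tw(G) ≤ 2. Since 3–2–4–1–3 is a cycle in G, G is not acyclic. Forests are exactly the graphs of treewidth ≤ 1, so tw(G) ≥ 2. Combining the bounds, tw(G) = 2.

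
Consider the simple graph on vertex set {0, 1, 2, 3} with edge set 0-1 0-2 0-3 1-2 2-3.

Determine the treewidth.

A width-2 tree decomposition is:
Bags: B1 = {0, 1, 2}  B2 = {0, 2, 3}
Tree: B1–B2
Each bag holds 3 vertices, so the decomposition has width 2, which upper-bounds the treewidth. For the lower bound, the 3 vertices {0, 1, 2} are pairwise adjacent, and any tree decomposition puts a clique entirely inside one bag — forcing width ≥ 2. The upper and lower bounds meet at 2, so that is the treewidth.

2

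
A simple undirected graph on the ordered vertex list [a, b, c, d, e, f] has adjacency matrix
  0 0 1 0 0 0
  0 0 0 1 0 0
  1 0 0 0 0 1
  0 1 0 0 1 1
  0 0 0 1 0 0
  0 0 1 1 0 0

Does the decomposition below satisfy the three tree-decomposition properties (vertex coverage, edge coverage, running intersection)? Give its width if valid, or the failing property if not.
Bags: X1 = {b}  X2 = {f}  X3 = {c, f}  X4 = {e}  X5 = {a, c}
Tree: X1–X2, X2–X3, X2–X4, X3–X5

A tree decomposition must satisfy three properties: every vertex lies in some bag; for every edge, both endpoints lie together in some bag; and for every vertex, the bags containing it form a connected subtree. Here vertex d appears in no bag, so the decomposition is invalid.

No — vertex d appears in no bag.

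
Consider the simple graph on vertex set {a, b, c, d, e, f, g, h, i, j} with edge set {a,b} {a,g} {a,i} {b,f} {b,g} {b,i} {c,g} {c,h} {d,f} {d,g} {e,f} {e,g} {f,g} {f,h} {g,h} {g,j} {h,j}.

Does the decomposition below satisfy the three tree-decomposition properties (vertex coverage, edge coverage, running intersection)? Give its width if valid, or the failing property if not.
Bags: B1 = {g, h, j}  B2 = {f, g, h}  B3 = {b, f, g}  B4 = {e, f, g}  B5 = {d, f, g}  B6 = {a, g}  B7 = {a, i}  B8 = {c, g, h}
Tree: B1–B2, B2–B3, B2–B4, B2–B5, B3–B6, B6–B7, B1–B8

A tree decomposition must satisfy three properties: every vertex lies in some bag; for every edge, both endpoints lie together in some bag; and for every vertex, the bags containing it form a connected subtree. Here edge (b,a) lies in no bag, so the decomposition is invalid.

No — edge (b,a) lies in no bag.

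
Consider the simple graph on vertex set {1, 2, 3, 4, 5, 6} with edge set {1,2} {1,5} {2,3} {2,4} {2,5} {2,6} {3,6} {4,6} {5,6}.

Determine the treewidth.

A width-2 tree decomposition is:
Bags: B1 = {2, 4, 6}  B2 = {2, 3, 6}  B3 = {2, 5, 6}  B4 = {1, 2, 5}
Tree: B1–B2, B1–B3, B3–B4
The largest bag has 3 vertices, giving width 2; this decomposition certifies tw(G) ≤ 2. On the other hand G contains the 3-clique {1, 2, 5}. A clique must lie in a single bag of any decomposition, so no decomposition can have width below 2. The upper and lower bounds meet at 2, so that is the treewidth.

2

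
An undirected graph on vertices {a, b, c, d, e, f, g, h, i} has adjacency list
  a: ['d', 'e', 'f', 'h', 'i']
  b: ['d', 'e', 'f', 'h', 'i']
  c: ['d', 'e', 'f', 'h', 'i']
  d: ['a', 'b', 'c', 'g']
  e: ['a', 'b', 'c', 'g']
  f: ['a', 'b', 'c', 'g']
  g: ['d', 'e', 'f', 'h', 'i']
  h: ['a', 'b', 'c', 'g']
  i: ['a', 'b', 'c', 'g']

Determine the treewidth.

A width-4 tree decomposition is:
Bags: B1 = {a, b, c, f, g}  B2 = {a, b, c, d, g}  B3 = {a, b, c, g, h}  B4 = {a, b, c, g, i}  B5 = {a, b, c, e, g}
Tree: B1–B2, B2–B3, B3–B4, B4–B5
The largest bag has 5 vertices, giving width 4; this decomposition certifies tw(G) ≤ 4. For the lower bound: the 5 vertex sets {c,f}, {b,d}, {g,h}, {a}, {i} are disjoint, each induces a connected subgraph, and every pair is joined by at least one edge of G. Contracting each set to a single vertex therefore yields K_{5} as a minor, and since treewidth is minor-monotone, tw(G) ≥ tw(K_{5}) = 4. Hence tw(G) = 4 exactly.

4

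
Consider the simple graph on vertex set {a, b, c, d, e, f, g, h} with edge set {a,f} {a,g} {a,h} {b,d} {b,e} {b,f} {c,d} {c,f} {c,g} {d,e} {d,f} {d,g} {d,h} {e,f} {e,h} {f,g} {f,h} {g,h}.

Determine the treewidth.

3

A width-3 tree decomposition is:
Bags: B1 = {d, f, g, h}  B2 = {d, e, f, h}  B3 = {c, d, f, g}  B4 = {b, d, e, f}  B5 = {a, f, g, h}
Tree: B1–B2, B1–B3, B2–B4, B1–B5
Every bag has size at most 4, so the width is 4 − 1 = 3 and tw(G) ≤ 3. Conversely, {d, f, g, h} is a clique of size 4, and the vertices of any clique must share a bag in every tree decomposition; so some bag has ≥ 4 vertices and tw(G) ≥ 3. The upper and lower bounds meet at 3, so that is the treewidth.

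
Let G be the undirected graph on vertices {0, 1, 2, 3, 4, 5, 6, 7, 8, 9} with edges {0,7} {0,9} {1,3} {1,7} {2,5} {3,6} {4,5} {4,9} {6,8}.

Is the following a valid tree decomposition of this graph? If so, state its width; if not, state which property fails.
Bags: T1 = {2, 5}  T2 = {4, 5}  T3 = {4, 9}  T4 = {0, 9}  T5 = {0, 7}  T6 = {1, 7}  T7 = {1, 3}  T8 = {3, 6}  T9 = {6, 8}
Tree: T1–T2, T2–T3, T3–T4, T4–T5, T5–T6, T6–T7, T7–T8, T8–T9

Yes; width 1.

Vertex coverage: the bags together contain {0, 1, 2, 3, 4, 5, 6, 7, 8, 9}, the full vertex set. Edge coverage: each edge of G has both endpoints in at least one bag. Running intersection: for every vertex, the bags containing it form a connected subtree. All three properties hold, so this is a valid tree decomposition of width max|bag| − 1 = 1, and hence tw(G) ≤ 1.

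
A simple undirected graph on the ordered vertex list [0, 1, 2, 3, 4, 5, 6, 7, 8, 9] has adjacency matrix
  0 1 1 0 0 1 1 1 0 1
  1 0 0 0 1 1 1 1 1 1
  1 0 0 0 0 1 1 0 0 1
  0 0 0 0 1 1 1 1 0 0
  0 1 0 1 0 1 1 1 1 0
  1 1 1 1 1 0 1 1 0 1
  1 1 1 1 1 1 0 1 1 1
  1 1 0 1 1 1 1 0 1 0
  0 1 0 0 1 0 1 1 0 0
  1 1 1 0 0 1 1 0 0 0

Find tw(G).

4

A width-4 tree decomposition is:
Bags: B1 = {0, 1, 5, 6, 7}  B2 = {1, 4, 5, 6, 7}  B3 = {1, 4, 6, 7, 8}  B4 = {3, 4, 5, 6, 7}  B5 = {0, 1, 5, 6, 9}  B6 = {0, 2, 5, 6, 9}
Tree: B1–B2, B2–B3, B2–B4, B1–B5, B5–B6
Every bag has size at most 5, so the width is 5 − 1 = 4 and tw(G) ≤ 4. On the other hand G contains the 5-clique {1, 4, 6, 7, 8}. A clique must lie in a single bag of any decomposition, so no decomposition can have width below 4. Therefore the treewidth is 4.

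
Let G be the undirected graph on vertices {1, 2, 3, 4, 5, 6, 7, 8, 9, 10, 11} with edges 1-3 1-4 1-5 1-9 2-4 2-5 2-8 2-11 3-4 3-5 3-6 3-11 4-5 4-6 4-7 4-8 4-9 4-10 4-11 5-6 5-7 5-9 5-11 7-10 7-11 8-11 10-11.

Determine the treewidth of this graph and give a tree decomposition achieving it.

The largest bag has 4 vertices, giving width 3; this decomposition certifies tw(G) ≤ 3. For the lower bound, the 4 vertices {2, 4, 8, 11} are pairwise adjacent, and any tree decomposition puts a clique entirely inside one bag — forcing width ≥ 3. The upper and lower bounds meet at 3, so that is the treewidth.

Treewidth 3.
Bags: B1 = {2, 4, 5, 11}  B2 = {3, 4, 5, 11}  B3 = {1, 3, 4, 5}  B4 = {4, 5, 7, 11}  B5 = {2, 4, 8, 11}  B6 = {3, 4, 5, 6}  B7 = {4, 7, 10, 11}  B8 = {1, 4, 5, 9}
Tree: B1–B2, B2–B3, B2–B4, B1–B5, B2–B6, B4–B7, B3–B8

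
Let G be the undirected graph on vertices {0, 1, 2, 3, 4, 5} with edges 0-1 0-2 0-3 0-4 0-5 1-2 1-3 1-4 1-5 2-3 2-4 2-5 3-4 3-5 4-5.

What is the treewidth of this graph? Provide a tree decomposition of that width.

Treewidth 5.
One such decomposition:
Bags: B1 = {0, 1, 2, 3, 4, 5}
Tree: (single bag)

With just one bag of size 6, the width is 6 − 1 = 5, so tw(G) ≤ 5. Conversely, {0, 1, 2, 3, 4, 5} is a clique of size 6, and the vertices of any clique must share a bag in every tree decomposition; so some bag has ≥ 6 vertices and tw(G) ≥ 5. Therefore the treewidth is 5.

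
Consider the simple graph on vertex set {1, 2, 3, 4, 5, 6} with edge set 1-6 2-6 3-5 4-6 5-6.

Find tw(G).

A width-1 tree decomposition is:
Bags: B1 = {4, 6}  B2 = {2, 6}  B3 = {5, 6}  B4 = {1, 6}  B5 = {3, 5}
Tree: B1–B2, B2–B3, B2–B4, B3–B5
Each bag holds 2 vertices, so the decomposition has width 1, which upper-bounds the treewidth. Any graph with an edge has treewidth ≥ 1, and G has the edge 6–4. Hence tw(G) = 1 exactly.

1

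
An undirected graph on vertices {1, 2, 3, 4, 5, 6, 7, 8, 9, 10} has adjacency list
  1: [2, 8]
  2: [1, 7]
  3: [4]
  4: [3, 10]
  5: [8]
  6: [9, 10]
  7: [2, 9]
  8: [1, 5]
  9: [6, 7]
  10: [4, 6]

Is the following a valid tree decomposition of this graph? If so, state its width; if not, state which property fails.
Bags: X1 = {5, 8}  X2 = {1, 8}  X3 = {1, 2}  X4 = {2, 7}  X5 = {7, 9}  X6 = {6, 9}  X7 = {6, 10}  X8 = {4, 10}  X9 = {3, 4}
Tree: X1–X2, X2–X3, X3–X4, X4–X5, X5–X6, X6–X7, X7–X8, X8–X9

Yes; width 1.

Vertex coverage: the bags together contain {1, 2, 3, 4, 5, 6, 7, 8, 9, 10}, the full vertex set. Edge coverage: each edge of G has both endpoints in at least one bag. Running intersection: for every vertex, the bags containing it form a connected subtree. All three properties hold, so this is a valid tree decomposition of width max|bag| − 1 = 1, and hence tw(G) ≤ 1.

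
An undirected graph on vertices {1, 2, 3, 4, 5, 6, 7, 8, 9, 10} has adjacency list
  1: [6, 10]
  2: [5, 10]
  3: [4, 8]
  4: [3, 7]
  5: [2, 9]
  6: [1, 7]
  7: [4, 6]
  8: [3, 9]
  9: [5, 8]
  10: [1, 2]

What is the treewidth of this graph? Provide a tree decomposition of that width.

Each bag holds 3 vertices, so the decomposition has width 2, which upper-bounds the treewidth. Since 1–10–2–5–9–8–3–4–7–6–1 is a cycle in G, G is not acyclic. Forests are exactly the graphs of treewidth ≤ 1, so tw(G) ≥ 2. Combining the bounds, tw(G) = 2.

Treewidth 2.
One optimal decomposition is:
Bags: B1 = {1, 2, 10}  B2 = {1, 2, 5}  B3 = {1, 5, 9}  B4 = {1, 8, 9}  B5 = {1, 3, 8}  B6 = {1, 3, 4}  B7 = {1, 4, 7}  B8 = {1, 6, 7}
Tree: B1–B2, B2–B3, B3–B4, B4–B5, B5–B6, B6–B7, B7–B8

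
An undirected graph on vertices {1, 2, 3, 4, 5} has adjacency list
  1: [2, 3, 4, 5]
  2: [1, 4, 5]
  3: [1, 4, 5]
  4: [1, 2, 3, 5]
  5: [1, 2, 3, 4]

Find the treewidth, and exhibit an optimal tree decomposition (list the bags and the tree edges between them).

The largest bag has 4 vertices, giving width 3; this decomposition certifies tw(G) ≤ 3. Conversely, {1, 2, 4, 5} is a clique of size 4, and the vertices of any clique must share a bag in every tree decomposition; so some bag has ≥ 4 vertices and tw(G) ≥ 3. Hence tw(G) = 3 exactly.

Treewidth 3.
One such decomposition:
Bags: B1 = {1, 3, 4, 5}  B2 = {1, 2, 4, 5}
Tree: B1–B2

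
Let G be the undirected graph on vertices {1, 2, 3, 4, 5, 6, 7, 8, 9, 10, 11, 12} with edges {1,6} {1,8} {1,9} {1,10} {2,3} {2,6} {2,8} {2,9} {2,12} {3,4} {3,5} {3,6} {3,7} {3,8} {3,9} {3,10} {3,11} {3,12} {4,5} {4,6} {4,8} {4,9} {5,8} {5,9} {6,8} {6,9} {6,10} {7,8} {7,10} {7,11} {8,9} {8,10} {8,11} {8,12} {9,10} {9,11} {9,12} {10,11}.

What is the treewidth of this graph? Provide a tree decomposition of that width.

Treewidth 4.
One optimal decomposition is:
Bags: B1 = {1, 6, 8, 9, 10}  B2 = {3, 6, 8, 9, 10}  B3 = {2, 3, 6, 8, 9}  B4 = {3, 8, 9, 10, 11}  B5 = {2, 3, 8, 9, 12}  B6 = {3, 4, 6, 8, 9}  B7 = {3, 7, 8, 10, 11}  B8 = {3, 4, 5, 8, 9}
Tree: B1–B2, B2–B3, B2–B4, B3–B5, B3–B6, B4–B7, B6–B8

Every bag has size at most 5, so the width is 5 − 1 = 4 and tw(G) ≤ 4. For the lower bound, the 5 vertices {1, 6, 8, 9, 10} are pairwise adjacent, and any tree decomposition puts a clique entirely inside one bag — forcing width ≥ 4. The upper and lower bounds meet at 4, so that is the treewidth.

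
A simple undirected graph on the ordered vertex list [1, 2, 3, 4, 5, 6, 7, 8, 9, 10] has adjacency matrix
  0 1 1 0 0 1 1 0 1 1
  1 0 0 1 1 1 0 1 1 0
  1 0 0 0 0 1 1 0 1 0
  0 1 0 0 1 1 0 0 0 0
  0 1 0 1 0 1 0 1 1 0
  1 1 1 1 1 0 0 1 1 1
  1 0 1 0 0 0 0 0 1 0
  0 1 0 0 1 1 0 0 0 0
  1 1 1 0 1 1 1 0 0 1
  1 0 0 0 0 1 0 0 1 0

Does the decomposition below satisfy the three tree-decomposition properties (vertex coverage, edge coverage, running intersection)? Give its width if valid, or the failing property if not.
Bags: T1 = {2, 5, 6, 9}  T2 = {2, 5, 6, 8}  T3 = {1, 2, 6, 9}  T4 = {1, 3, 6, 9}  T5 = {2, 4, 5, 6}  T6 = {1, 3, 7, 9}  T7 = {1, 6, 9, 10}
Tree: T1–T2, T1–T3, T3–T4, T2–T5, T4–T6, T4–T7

Every vertex of G appears in some bag (union = {1, 2, 3, 4, 5, 6, 7, 8, 9, 10}); every edge is covered by a bag; and for each vertex v the set of bags containing v is connected in the bag tree. The decomposition is therefore valid. The largest bag has 4 vertices, so the width is 3.

Yes; width 3.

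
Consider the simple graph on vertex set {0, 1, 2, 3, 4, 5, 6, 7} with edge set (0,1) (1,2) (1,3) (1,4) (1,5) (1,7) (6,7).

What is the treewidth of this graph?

A width-1 tree decomposition is:
Bags: B1 = {1, 3}  B2 = {1, 2}  B3 = {1, 4}  B4 = {1, 7}  B5 = {1, 5}  B6 = {6, 7}  B7 = {0, 1}
Tree: B1–B2, B1–B3, B2–B4, B2–B5, B4–B6, B4–B7
The largest bag has 2 vertices, giving width 1; this decomposition certifies tw(G) ≤ 1. Any graph with an edge has treewidth ≥ 1, and G has the edge 1–3. Combining the bounds, tw(G) = 1.

1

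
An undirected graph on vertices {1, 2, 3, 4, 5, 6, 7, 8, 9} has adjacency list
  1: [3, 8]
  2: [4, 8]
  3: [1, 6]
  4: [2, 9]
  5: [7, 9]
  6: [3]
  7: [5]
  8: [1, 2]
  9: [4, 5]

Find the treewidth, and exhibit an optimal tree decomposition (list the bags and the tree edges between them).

Treewidth 1.
One such decomposition:
Bags: B1 = {5, 7}  B2 = {5, 9}  B3 = {4, 9}  B4 = {2, 4}  B5 = {2, 8}  B6 = {1, 8}  B7 = {1, 3}  B8 = {3, 6}
Tree: B1–B2, B2–B3, B3–B4, B4–B5, B5–B6, B6–B7, B7–B8

The largest bag has 2 vertices, giving width 1; this decomposition certifies tw(G) ≤ 1. Any graph with an edge has treewidth ≥ 1, and G has the edge 7–5. Therefore the treewidth is 1.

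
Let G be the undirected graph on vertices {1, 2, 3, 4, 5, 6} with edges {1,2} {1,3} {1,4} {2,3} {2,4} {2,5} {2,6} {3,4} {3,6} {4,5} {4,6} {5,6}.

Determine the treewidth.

A width-3 tree decomposition is:
Bags: B1 = {2, 4, 5, 6}  B2 = {2, 3, 4, 6}  B3 = {1, 2, 3, 4}
Tree: B1–B2, B2–B3
Each bag holds 4 vertices, so the decomposition has width 3, which upper-bounds the treewidth. On the other hand G contains the 4-clique {1, 2, 3, 4}. A clique must lie in a single bag of any decomposition, so no decomposition can have width below 3. The upper and lower bounds meet at 3, so that is the treewidth.

3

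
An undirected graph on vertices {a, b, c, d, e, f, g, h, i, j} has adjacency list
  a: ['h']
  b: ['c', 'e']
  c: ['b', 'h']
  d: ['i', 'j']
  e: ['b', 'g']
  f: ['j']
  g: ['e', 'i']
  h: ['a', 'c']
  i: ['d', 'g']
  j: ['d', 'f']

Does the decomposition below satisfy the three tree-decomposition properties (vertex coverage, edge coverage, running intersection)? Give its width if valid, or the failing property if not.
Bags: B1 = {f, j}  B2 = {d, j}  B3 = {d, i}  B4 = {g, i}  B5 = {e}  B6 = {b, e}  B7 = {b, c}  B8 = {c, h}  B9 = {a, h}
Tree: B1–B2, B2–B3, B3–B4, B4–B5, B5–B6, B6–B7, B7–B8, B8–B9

A tree decomposition must satisfy three properties: every vertex lies in some bag; for every edge, both endpoints lie together in some bag; and for every vertex, the bags containing it form a connected subtree. Here edge (g,e) lies in no bag, so the decomposition is invalid.

No — edge (g,e) lies in no bag.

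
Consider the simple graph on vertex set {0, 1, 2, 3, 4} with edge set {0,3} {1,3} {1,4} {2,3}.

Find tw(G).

1

A width-1 tree decomposition is:
Bags: B1 = {1, 4}  B2 = {1, 3}  B3 = {2, 3}  B4 = {0, 3}
Tree: B1–B2, B2–B3, B3–B4
Every bag has size at most 2, so the width is 2 − 1 = 1 and tw(G) ≤ 1. G has an edge, so its treewidth is at least 1. Combining the bounds, tw(G) = 1.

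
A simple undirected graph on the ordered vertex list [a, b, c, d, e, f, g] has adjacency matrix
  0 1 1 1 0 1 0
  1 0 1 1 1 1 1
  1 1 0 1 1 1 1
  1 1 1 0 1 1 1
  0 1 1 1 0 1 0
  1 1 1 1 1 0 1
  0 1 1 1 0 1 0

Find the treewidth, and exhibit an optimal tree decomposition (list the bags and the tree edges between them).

The largest bag has 5 vertices, giving width 4; this decomposition certifies tw(G) ≤ 4. On the other hand G contains the 5-clique {b, c, d, f, g}. A clique must lie in a single bag of any decomposition, so no decomposition can have width below 4. Therefore the treewidth is 4.

Treewidth 4.
One optimal decomposition is:
Bags: B1 = {a, b, c, d, f}  B2 = {b, c, d, e, f}  B3 = {b, c, d, f, g}
Tree: B1–B2, B2–B3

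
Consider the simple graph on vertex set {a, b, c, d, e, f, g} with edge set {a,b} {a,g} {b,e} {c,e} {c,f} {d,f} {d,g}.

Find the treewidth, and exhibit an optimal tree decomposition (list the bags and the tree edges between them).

Treewidth 2.
One such decomposition:
Bags: B1 = {a, d, g}  B2 = {a, b, d}  B3 = {b, d, e}  B4 = {c, d, e}  B5 = {c, d, f}
Tree: B1–B2, B2–B3, B3–B4, B4–B5

Every bag has size at most 3, so the width is 3 − 1 = 2 and tw(G) ≤ 2. The edges d–g–a–b–e–c–f–d form a cycle, so G is not a tree and its treewidth is at least 2. Therefore the treewidth is 2.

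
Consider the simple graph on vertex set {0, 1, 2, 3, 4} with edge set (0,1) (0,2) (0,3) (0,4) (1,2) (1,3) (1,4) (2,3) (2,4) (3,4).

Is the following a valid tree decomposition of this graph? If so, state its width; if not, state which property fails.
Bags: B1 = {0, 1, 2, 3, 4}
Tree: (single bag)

Every vertex of G appears in some bag (union = {0, 1, 2, 3, 4}); every edge is covered by a bag; and for each vertex v the set of bags containing v is connected in the bag tree. The decomposition is therefore valid. The largest bag has 5 vertices, so the width is 4.

Yes; width 4.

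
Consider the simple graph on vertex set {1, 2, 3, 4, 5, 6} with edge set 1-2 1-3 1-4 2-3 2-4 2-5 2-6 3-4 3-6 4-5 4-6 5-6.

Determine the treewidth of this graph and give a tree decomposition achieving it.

Every bag has size at most 4, so the width is 4 − 1 = 3 and tw(G) ≤ 3. For the lower bound, the 4 vertices {1, 2, 3, 4} are pairwise adjacent, and any tree decomposition puts a clique entirely inside one bag — forcing width ≥ 3. Hence tw(G) = 3 exactly.

Treewidth 3.
One such decomposition:
Bags: B1 = {2, 4, 5, 6}  B2 = {2, 3, 4, 6}  B3 = {1, 2, 3, 4}
Tree: B1–B2, B2–B3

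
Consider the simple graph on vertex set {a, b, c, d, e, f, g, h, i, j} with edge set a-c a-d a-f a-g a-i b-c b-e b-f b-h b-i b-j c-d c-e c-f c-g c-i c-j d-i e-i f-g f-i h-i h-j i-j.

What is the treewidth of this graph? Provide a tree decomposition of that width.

Treewidth 3.
One such decomposition:
Bags: B1 = {a, c, f, i}  B2 = {a, c, f, g}  B3 = {b, c, f, i}  B4 = {b, c, i, j}  B5 = {b, h, i, j}  B6 = {b, c, e, i}  B7 = {a, c, d, i}
Tree: B1–B2, B1–B3, B3–B4, B4–B5, B4–B6, B1–B7

The largest bag has 4 vertices, giving width 3; this decomposition certifies tw(G) ≤ 3. Conversely, {a, c, f, g} is a clique of size 4, and the vertices of any clique must share a bag in every tree decomposition; so some bag has ≥ 4 vertices and tw(G) ≥ 3. The upper and lower bounds meet at 3, so that is the treewidth.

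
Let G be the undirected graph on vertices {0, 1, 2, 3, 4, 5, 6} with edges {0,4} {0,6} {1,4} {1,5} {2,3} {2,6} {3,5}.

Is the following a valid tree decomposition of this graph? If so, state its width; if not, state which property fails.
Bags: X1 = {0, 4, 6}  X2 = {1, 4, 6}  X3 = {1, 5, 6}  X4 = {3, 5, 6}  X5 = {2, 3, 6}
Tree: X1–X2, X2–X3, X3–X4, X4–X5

Every vertex of G appears in some bag (union = {0, 1, 2, 3, 4, 5, 6}); every edge is covered by a bag; and for each vertex v the set of bags containing v is connected in the bag tree. The decomposition is therefore valid. The largest bag has 3 vertices, so the width is 2.

Yes; width 2.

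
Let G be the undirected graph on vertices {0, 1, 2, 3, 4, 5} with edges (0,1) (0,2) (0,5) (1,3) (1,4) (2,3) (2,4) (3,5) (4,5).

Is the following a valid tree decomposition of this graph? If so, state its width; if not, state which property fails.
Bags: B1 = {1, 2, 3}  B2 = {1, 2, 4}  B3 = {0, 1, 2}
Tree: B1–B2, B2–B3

No — vertex 5 appears in no bag.

A tree decomposition must satisfy three properties: every vertex lies in some bag; for every edge, both endpoints lie together in some bag; and for every vertex, the bags containing it form a connected subtree. Here vertex 5 appears in no bag, so the decomposition is invalid.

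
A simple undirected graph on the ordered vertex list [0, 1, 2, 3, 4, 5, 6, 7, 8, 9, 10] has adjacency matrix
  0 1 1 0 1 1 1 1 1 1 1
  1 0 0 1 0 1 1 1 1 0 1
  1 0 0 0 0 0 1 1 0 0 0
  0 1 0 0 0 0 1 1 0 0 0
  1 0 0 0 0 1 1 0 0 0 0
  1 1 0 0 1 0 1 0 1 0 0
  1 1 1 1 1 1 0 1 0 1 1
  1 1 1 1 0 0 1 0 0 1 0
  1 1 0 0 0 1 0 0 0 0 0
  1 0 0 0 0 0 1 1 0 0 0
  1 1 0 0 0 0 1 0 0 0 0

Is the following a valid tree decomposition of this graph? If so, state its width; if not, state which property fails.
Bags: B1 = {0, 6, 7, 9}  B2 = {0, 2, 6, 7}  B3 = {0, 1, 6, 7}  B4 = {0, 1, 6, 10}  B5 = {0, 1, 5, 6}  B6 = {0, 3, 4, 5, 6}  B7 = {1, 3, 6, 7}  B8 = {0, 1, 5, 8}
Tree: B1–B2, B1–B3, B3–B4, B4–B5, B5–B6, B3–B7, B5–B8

No — bags containing vertex 3 are not connected in the tree.

A tree decomposition must satisfy three properties: every vertex lies in some bag; for every edge, both endpoints lie together in some bag; and for every vertex, the bags containing it form a connected subtree. Here bags containing vertex 3 are not connected in the tree, so the decomposition is invalid.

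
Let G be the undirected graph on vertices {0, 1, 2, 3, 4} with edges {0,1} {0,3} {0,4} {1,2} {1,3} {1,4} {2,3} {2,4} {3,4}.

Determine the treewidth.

3

A width-3 tree decomposition is:
Bags: B1 = {0, 1, 3, 4}  B2 = {1, 2, 3, 4}
Tree: B1–B2
Every bag has size at most 4, so the width is 4 − 1 = 3 and tw(G) ≤ 3. Conversely, {0, 1, 3, 4} is a clique of size 4, and the vertices of any clique must share a bag in every tree decomposition; so some bag has ≥ 4 vertices and tw(G) ≥ 3. Combining the bounds, tw(G) = 3.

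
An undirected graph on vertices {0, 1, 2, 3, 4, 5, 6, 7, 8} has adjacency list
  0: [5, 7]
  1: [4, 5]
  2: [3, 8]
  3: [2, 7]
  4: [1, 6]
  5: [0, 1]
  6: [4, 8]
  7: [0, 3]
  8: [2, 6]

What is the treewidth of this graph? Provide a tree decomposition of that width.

Treewidth 2.
Bags: B1 = {4, 6, 8}  B2 = {1, 4, 8}  B3 = {1, 5, 8}  B4 = {0, 5, 8}  B5 = {0, 7, 8}  B6 = {3, 7, 8}  B7 = {2, 3, 8}
Tree: B1–B2, B2–B3, B3–B4, B4–B5, B5–B6, B6–B7

Every bag has size at most 3, so the width is 3 − 1 = 2 and tw(G) ≤ 2. The edges 8–6–4–1–5–0–7–3–2–8 form a cycle, so G is not a tree and its treewidth is at least 2. The upper and lower bounds meet at 2, so that is the treewidth.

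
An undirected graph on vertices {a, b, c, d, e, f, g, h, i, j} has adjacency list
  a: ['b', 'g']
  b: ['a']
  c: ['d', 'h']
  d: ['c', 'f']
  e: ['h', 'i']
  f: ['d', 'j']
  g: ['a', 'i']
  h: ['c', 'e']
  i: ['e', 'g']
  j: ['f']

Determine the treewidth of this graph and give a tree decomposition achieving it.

Treewidth 1.
One optimal decomposition is:
Bags: B1 = {a, b}  B2 = {a, g}  B3 = {g, i}  B4 = {e, i}  B5 = {e, h}  B6 = {c, h}  B7 = {c, d}  B8 = {d, f}  B9 = {f, j}
Tree: B1–B2, B2–B3, B3–B4, B4–B5, B5–B6, B6–B7, B7–B8, B8–B9

Every bag has size at most 2, so the width is 2 − 1 = 1 and tw(G) ≤ 1. G has an edge, so its treewidth is at least 1. Therefore the treewidth is 1.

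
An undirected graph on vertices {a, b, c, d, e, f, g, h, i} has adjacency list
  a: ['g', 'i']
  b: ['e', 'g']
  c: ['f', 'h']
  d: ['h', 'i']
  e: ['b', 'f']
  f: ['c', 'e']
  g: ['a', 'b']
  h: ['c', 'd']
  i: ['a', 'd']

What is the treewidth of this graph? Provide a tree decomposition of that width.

Treewidth 2.
One optimal decomposition is:
Bags: B1 = {a, b, g}  B2 = {a, b, e}  B3 = {a, e, f}  B4 = {a, c, f}  B5 = {a, c, h}  B6 = {a, d, h}  B7 = {a, d, i}
Tree: B1–B2, B2–B3, B3–B4, B4–B5, B5–B6, B6–B7

The largest bag has 3 vertices, giving width 2; this decomposition certifies tw(G) ≤ 2. The edges a–g–b–e–f–c–h–d–i–a form a cycle, so G is not a tree and its treewidth is at least 2. The upper and lower bounds meet at 2, so that is the treewidth.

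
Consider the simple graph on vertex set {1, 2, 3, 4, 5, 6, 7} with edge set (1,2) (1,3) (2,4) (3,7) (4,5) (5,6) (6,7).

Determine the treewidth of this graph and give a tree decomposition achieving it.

Treewidth 2.
Bags: B1 = {2, 4, 5}  B2 = {2, 5, 6}  B3 = {2, 6, 7}  B4 = {2, 3, 7}  B5 = {1, 2, 3}
Tree: B1–B2, B2–B3, B3–B4, B4–B5

Every bag has size at most 3, so the width is 3 − 1 = 2 and tw(G) ≤ 2. Since 2–4–5–6–7–3–1–2 is a cycle in G, G is not acyclic. Forests are exactly the graphs of treewidth ≤ 1, so tw(G) ≥ 2. The upper and lower bounds meet at 2, so that is the treewidth.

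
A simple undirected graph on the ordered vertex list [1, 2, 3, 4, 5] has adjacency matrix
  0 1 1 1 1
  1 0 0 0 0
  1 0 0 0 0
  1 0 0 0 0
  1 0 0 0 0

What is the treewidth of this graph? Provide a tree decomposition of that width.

Treewidth 1.
One such decomposition:
Bags: B1 = {1, 2}  B2 = {1, 4}  B3 = {1, 5}  B4 = {1, 3}
Tree: B1–B2, B1–B3, B1–B4

The largest bag has 2 vertices, giving width 1; this decomposition certifies tw(G) ≤ 1. Any graph with an edge has treewidth ≥ 1, and G has the edge 2–1. Combining the bounds, tw(G) = 1.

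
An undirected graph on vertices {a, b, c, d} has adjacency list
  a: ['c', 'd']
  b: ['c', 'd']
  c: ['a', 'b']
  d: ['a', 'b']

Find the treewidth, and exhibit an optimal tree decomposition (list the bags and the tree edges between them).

Treewidth 2.
Bags: B1 = {a, b, d}  B2 = {a, b, c}
Tree: B1–B2

The largest bag has 3 vertices, giving width 2; this decomposition certifies tw(G) ≤ 2. The edges a–d–b–c–a form a cycle, so G is not a tree and its treewidth is at least 2. Therefore the treewidth is 2.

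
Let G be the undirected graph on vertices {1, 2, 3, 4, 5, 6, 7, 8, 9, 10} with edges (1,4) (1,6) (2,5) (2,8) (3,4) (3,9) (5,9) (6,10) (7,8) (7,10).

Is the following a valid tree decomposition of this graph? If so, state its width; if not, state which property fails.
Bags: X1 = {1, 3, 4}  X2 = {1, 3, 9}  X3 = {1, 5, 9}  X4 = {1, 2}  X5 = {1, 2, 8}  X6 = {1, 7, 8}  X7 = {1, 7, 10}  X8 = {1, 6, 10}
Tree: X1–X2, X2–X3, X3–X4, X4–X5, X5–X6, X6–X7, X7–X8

No — edge (5,2) lies in no bag.

A tree decomposition must satisfy three properties: every vertex lies in some bag; for every edge, both endpoints lie together in some bag; and for every vertex, the bags containing it form a connected subtree. Here edge (5,2) lies in no bag, so the decomposition is invalid.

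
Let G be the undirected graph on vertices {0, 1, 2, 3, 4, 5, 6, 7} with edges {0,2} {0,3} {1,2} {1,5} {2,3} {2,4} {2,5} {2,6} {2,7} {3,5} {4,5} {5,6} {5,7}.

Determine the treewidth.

2

A width-2 tree decomposition is:
Bags: B1 = {2, 5, 6}  B2 = {2, 4, 5}  B3 = {2, 5, 7}  B4 = {2, 3, 5}  B5 = {1, 2, 5}  B6 = {0, 2, 3}
Tree: B1–B2, B2–B3, B3–B4, B4–B5, B4–B6
The largest bag has 3 vertices, giving width 2; this decomposition certifies tw(G) ≤ 2. For the lower bound, the 3 vertices {0, 2, 3} are pairwise adjacent, and any tree decomposition puts a clique entirely inside one bag — forcing width ≥ 2. Combining the bounds, tw(G) = 2.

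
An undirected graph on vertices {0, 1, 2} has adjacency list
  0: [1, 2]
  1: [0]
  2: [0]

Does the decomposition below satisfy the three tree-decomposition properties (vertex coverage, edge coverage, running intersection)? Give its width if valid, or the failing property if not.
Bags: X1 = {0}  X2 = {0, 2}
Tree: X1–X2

No — vertex 1 appears in no bag.

A tree decomposition must satisfy three properties: every vertex lies in some bag; for every edge, both endpoints lie together in some bag; and for every vertex, the bags containing it form a connected subtree. Here vertex 1 appears in no bag, so the decomposition is invalid.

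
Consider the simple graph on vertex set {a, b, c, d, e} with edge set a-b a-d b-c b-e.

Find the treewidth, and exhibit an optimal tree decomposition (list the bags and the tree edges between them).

Every bag has size at most 2, so the width is 2 − 1 = 1 and tw(G) ≤ 1. G has an edge, so its treewidth is at least 1. The upper and lower bounds meet at 1, so that is the treewidth.

Treewidth 1.
Bags: B1 = {a, b}  B2 = {b, c}  B3 = {a, d}  B4 = {b, e}
Tree: B1–B2, B1–B3, B1–B4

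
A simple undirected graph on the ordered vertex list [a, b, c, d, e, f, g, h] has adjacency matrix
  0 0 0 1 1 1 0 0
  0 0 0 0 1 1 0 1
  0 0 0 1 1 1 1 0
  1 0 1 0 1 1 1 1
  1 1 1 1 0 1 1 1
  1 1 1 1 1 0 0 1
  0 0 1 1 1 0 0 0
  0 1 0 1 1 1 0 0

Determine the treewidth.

3

A width-3 tree decomposition is:
Bags: B1 = {c, d, e, f}  B2 = {d, e, f, h}  B3 = {a, d, e, f}  B4 = {b, e, f, h}  B5 = {c, d, e, g}
Tree: B1–B2, B1–B3, B2–B4, B1–B5
Every bag has size at most 4, so the width is 4 − 1 = 3 and tw(G) ≤ 3. On the other hand G contains the 4-clique {c, d, e, g}. A clique must lie in a single bag of any decomposition, so no decomposition can have width below 3. The upper and lower bounds meet at 3, so that is the treewidth.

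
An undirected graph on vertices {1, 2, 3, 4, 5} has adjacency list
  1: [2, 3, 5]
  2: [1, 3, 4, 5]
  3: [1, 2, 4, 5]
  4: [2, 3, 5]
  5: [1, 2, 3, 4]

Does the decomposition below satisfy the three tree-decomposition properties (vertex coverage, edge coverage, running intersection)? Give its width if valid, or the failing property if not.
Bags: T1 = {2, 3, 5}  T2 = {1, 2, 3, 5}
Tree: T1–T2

A tree decomposition must satisfy three properties: every vertex lies in some bag; for every edge, both endpoints lie together in some bag; and for every vertex, the bags containing it form a connected subtree. Here vertex 4 appears in no bag, so the decomposition is invalid.

No — vertex 4 appears in no bag.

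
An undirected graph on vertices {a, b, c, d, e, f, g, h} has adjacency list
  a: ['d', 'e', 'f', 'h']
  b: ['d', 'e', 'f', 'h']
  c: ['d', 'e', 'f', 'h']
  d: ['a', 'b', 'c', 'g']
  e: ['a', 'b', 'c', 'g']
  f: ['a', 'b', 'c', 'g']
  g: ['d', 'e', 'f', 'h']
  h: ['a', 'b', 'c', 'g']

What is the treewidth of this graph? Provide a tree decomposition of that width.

Treewidth 4.
Bags: B1 = {a, b, c, g, h}  B2 = {a, b, c, d, g}  B3 = {a, b, c, e, g}  B4 = {a, b, c, f, g}
Tree: B1–B2, B2–B3, B3–B4

Every bag has size at most 5, so the width is 5 − 1 = 4 and tw(G) ≤ 4. For the lower bound: the 5 vertex sets {g,h}, {b,d}, {a,e}, {c}, {f} are disjoint, each induces a connected subgraph, and every pair is joined by at least one edge of G. Contracting each set to a single vertex therefore yields K_{5} as a minor, and since treewidth is minor-monotone, tw(G) ≥ tw(K_{5}) = 4. Therefore the treewidth is 4.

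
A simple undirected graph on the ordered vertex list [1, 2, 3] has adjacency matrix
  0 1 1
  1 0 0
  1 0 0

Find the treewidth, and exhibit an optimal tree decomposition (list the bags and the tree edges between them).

Treewidth 1.
Bags: B1 = {1, 2}  B2 = {1, 3}
Tree: B1–B2

Each bag holds 2 vertices, so the decomposition has width 1, which upper-bounds the treewidth. Any graph with an edge has treewidth ≥ 1, and G has the edge 1–2. Hence tw(G) = 1 exactly.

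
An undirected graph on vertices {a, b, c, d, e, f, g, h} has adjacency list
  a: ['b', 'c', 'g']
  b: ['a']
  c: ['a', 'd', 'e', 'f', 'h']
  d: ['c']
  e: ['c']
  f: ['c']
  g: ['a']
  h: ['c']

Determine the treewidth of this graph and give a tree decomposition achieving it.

The largest bag has 2 vertices, giving width 1; this decomposition certifies tw(G) ≤ 1. G has an edge, so its treewidth is at least 1. Combining the bounds, tw(G) = 1.

Treewidth 1.
One optimal decomposition is:
Bags: B1 = {c, h}  B2 = {a, c}  B3 = {a, b}  B4 = {c, f}  B5 = {a, g}  B6 = {c, e}  B7 = {c, d}
Tree: B1–B2, B2–B3, B2–B4, B2–B5, B2–B6, B2–B7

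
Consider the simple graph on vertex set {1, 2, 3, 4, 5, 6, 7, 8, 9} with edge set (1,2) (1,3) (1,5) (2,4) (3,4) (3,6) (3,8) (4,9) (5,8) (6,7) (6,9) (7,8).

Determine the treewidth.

A width-3 tree decomposition is:
Bags: B1 = {1, 2, 5, 8}  B2 = {1, 2, 3, 8}  B3 = {2, 3, 4, 8}  B4 = {3, 4, 7, 8}  B5 = {3, 4, 6, 7}  B6 = {4, 6, 7, 9}
Tree: B1–B2, B2–B3, B3–B4, B4–B5, B5–B6
Each bag holds 4 vertices, so the decomposition has width 3, which upper-bounds the treewidth. For the lower bound: the 4 vertex sets {1,2,5}, {8}, {3}, {4,6,7,9} are disjoint, each induces a connected subgraph, and every pair is joined by at least one edge of G. Contracting each set to a single vertex therefore yields K_{4} as a minor, and since treewidth is minor-monotone, tw(G) ≥ tw(K_{4}) = 3. Therefore the treewidth is 3.

3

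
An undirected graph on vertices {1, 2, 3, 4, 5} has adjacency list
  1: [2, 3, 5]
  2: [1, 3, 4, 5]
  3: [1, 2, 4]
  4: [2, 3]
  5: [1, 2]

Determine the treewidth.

2

A width-2 tree decomposition is:
Bags: B1 = {1, 2, 3}  B2 = {2, 3, 4}  B3 = {1, 2, 5}
Tree: B1–B2, B1–B3
Each bag holds 3 vertices, so the decomposition has width 2, which upper-bounds the treewidth. On the other hand G contains the 3-clique {1, 2, 3}. A clique must lie in a single bag of any decomposition, so no decomposition can have width below 2. Therefore the treewidth is 2.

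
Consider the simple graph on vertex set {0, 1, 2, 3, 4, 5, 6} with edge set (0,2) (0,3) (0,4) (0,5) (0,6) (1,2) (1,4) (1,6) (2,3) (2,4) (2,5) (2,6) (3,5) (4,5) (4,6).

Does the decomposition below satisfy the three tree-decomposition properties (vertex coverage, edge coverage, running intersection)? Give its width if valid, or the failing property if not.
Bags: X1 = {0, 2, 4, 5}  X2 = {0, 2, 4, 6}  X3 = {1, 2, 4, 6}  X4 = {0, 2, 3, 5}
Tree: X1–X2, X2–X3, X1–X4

Vertex coverage: the bags together contain {0, 1, 2, 3, 4, 5, 6}, the full vertex set. Edge coverage: each edge of G has both endpoints in at least one bag. Running intersection: for every vertex, the bags containing it form a connected subtree. All three properties hold, so this is a valid tree decomposition of width max|bag| − 1 = 3, and hence tw(G) ≤ 3.

Yes; width 3.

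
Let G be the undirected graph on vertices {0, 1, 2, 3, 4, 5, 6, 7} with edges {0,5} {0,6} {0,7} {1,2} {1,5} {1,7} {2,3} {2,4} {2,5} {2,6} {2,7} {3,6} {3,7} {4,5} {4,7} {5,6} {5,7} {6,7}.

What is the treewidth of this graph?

3

A width-3 tree decomposition is:
Bags: B1 = {2, 5, 6, 7}  B2 = {2, 4, 5, 7}  B3 = {0, 5, 6, 7}  B4 = {2, 3, 6, 7}  B5 = {1, 2, 5, 7}
Tree: B1–B2, B1–B3, B1–B4, B1–B5
Every bag has size at most 4, so the width is 4 − 1 = 3 and tw(G) ≤ 3. On the other hand G contains the 4-clique {0, 5, 6, 7}. A clique must lie in a single bag of any decomposition, so no decomposition can have width below 3. Hence tw(G) = 3 exactly.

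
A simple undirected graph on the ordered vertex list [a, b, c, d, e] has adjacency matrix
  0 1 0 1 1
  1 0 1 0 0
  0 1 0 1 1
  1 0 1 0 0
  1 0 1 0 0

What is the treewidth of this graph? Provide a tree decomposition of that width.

Every bag has size at most 3, so the width is 3 − 1 = 2 and tw(G) ≤ 2. The edges a–e–c–d–a form a cycle, so G is not a tree and its treewidth is at least 2. Therefore the treewidth is 2.

Treewidth 2.
One optimal decomposition is:
Bags: B1 = {a, c, e}  B2 = {a, c, d}  B3 = {a, b, c}
Tree: B1–B2, B2–B3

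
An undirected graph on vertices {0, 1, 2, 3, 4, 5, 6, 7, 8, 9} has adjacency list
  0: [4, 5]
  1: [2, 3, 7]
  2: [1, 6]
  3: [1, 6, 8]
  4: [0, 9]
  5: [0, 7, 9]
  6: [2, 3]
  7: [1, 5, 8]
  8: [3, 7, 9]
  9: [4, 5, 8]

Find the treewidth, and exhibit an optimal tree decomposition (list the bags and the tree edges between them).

Every bag has size at most 3, so the width is 3 − 1 = 2 and tw(G) ≤ 2. Since 0–4–9–5–0 is a cycle in G, G is not acyclic. Forests are exactly the graphs of treewidth ≤ 1, so tw(G) ≥ 2. The upper and lower bounds meet at 2, so that is the treewidth.

Treewidth 2.
One such decomposition:
Bags: B1 = {0, 4, 5}  B2 = {4, 5, 9}  B3 = {5, 7, 9}  B4 = {7, 8, 9}  B5 = {1, 7, 8}  B6 = {1, 3, 8}  B7 = {1, 2, 3}  B8 = {2, 3, 6}
Tree: B1–B2, B2–B3, B3–B4, B4–B5, B5–B6, B6–B7, B7–B8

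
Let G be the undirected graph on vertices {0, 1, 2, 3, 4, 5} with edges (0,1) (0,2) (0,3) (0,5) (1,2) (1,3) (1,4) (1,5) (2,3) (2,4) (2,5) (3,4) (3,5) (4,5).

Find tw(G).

4

A width-4 tree decomposition is:
Bags: B1 = {0, 1, 2, 3, 5}  B2 = {1, 2, 3, 4, 5}
Tree: B1–B2
Each bag holds 5 vertices, so the decomposition has width 4, which upper-bounds the treewidth. For the lower bound, the 5 vertices {0, 1, 2, 3, 5} are pairwise adjacent, and any tree decomposition puts a clique entirely inside one bag — forcing width ≥ 4. Hence tw(G) = 4 exactly.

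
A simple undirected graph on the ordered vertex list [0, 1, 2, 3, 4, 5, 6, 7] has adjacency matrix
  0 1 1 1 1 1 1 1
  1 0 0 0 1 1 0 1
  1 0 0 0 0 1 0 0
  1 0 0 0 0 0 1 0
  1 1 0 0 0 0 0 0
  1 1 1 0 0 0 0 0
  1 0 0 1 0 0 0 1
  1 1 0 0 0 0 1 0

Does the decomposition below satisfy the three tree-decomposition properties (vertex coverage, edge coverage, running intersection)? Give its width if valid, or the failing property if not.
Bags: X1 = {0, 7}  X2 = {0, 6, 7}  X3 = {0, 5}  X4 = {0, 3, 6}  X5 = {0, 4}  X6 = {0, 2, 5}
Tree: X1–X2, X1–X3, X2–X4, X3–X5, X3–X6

No — vertex 1 appears in no bag.

A tree decomposition must satisfy three properties: every vertex lies in some bag; for every edge, both endpoints lie together in some bag; and for every vertex, the bags containing it form a connected subtree. Here vertex 1 appears in no bag, so the decomposition is invalid.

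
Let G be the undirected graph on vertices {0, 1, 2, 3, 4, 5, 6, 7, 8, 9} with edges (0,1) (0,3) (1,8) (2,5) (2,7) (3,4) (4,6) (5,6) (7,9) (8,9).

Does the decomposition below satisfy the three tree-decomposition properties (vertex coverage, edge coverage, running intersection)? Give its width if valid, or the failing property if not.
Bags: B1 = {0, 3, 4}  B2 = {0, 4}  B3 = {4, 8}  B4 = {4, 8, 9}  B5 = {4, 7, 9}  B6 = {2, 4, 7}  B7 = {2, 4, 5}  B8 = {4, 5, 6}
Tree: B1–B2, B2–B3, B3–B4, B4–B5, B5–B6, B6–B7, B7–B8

A tree decomposition must satisfy three properties: every vertex lies in some bag; for every edge, both endpoints lie together in some bag; and for every vertex, the bags containing it form a connected subtree. Here vertex 1 appears in no bag, so the decomposition is invalid.

No — vertex 1 appears in no bag.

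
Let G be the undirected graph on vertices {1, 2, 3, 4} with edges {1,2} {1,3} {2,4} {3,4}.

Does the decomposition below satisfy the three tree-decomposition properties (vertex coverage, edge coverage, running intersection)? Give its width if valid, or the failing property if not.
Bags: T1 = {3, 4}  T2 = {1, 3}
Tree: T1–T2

A tree decomposition must satisfy three properties: every vertex lies in some bag; for every edge, both endpoints lie together in some bag; and for every vertex, the bags containing it form a connected subtree. Here vertex 2 appears in no bag, so the decomposition is invalid.

No — vertex 2 appears in no bag.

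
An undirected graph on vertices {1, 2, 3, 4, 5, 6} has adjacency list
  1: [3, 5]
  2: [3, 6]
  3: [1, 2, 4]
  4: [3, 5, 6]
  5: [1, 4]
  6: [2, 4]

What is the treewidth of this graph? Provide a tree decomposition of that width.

Treewidth 2.
One optimal decomposition is:
Bags: B1 = {2, 4, 6}  B2 = {2, 3, 4}  B3 = {3, 4, 5}  B4 = {1, 3, 5}
Tree: B1–B2, B2–B3, B3–B4

Every bag has size at most 3, so the width is 3 − 1 = 2 and tw(G) ≤ 2. For the lower bound, G contains the cycle 6–2–3–4–6, so G is not a forest; only forests have treewidth ≤ 1, hence tw(G) ≥ 2. Therefore the treewidth is 2.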